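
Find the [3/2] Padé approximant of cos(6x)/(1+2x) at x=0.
(198*x**3/7 - 99*x**2/7 - 2*x + 1)/(1 - x**2/7)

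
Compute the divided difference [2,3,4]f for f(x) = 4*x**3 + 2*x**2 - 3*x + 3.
38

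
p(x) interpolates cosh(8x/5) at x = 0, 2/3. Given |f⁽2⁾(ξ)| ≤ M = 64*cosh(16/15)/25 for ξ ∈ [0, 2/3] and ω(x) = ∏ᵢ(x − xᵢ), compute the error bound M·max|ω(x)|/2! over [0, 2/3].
32*cosh(16/15)/225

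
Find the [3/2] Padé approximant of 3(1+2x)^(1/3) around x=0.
(56*x**3/135 + 28*x**2/5 + 42*x/5 + 3)/(8*x**2/9 + 32*x/15 + 1)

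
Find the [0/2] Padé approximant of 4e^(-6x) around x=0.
4/(18*x**2 + 6*x + 1)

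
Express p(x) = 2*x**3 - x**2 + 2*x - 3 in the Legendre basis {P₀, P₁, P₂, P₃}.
(-10/3)P₀ + (16/5)P₁ + (-2/3)P₂ + (4/5)P₃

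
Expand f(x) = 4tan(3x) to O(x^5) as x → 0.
12*x + 36*x**3 + O(x**5)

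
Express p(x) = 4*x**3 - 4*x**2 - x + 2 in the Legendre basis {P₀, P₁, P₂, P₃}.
(2/3)P₀ + (7/5)P₁ + (-8/3)P₂ + (8/5)P₃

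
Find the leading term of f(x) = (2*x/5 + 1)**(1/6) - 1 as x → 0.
x/15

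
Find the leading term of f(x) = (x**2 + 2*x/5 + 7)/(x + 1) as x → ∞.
x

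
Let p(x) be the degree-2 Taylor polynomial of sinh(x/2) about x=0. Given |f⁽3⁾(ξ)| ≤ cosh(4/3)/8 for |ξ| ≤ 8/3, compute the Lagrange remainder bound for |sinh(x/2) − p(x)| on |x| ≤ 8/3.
32*cosh(4/3)/81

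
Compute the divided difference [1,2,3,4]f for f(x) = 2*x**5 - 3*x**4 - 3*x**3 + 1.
97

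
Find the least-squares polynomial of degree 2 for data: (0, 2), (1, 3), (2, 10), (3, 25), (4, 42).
12/7 + (-43/35)x + (20/7)x²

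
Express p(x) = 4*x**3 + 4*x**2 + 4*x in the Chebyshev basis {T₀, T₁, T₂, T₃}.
(2)T₀ + (7)T₁ + (2)T₂ + T₃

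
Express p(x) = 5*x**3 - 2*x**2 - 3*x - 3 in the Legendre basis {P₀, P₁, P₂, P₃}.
(-11/3)P₀ + (-4/3)P₂ + (2)P₃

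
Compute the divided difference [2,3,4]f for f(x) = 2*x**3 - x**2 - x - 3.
17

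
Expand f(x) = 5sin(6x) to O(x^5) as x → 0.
30*x - 180*x**3 + O(x**5)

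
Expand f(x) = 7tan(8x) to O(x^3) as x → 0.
56*x + O(x**3)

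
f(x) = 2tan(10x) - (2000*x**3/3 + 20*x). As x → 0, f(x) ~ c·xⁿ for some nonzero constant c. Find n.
5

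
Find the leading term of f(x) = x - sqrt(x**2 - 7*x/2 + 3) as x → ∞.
7/4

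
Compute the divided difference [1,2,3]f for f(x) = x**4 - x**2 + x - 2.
24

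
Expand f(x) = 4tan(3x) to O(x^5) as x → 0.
12*x + 36*x**3 + O(x**5)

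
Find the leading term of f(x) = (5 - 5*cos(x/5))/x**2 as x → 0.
1/10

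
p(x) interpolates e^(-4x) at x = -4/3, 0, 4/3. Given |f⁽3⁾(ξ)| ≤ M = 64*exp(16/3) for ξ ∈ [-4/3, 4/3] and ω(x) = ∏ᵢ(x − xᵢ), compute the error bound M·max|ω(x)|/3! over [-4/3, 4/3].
4096*sqrt(3)*exp(16/3)/729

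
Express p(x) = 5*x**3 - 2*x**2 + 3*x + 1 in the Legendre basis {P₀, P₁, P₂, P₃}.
(1/3)P₀ + (6)P₁ + (-4/3)P₂ + (2)P₃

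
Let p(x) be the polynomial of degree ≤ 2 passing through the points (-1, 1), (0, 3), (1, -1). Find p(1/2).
7/4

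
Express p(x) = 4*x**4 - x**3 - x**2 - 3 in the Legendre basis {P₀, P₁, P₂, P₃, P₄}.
(-38/15)P₀ + (-3/5)P₁ + (34/21)P₂ + (-2/5)P₃ + (32/35)P₄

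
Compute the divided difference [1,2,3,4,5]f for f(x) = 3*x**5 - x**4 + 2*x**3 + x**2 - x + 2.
44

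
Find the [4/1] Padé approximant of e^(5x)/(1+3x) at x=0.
(310625*x**4/12696 + 20875*x**3/1587 + 10725*x**2/1058 + 2020*x/529 + 1)/(962*x/529 + 1)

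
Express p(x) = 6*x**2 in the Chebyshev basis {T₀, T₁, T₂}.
(3)T₀ + (3)T₂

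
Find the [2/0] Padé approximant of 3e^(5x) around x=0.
75*x**2/2 + 15*x + 3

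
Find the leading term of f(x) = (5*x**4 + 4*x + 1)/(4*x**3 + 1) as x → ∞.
5*x/4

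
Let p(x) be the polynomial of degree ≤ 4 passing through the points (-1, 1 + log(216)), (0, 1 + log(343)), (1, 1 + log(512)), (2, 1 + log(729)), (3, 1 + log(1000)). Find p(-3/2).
1 + log(17179869184*2**(25/32)*3**(121/128)*5**(105/128)*7**(5/32)/2542277241)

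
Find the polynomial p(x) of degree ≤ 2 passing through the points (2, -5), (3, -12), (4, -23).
-2*x**2 + 3*x - 3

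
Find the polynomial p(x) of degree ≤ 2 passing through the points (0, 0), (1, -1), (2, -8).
-3*x**2 + 2*x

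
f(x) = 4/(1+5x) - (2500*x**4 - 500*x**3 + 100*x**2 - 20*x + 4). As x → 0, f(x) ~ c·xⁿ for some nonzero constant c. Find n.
5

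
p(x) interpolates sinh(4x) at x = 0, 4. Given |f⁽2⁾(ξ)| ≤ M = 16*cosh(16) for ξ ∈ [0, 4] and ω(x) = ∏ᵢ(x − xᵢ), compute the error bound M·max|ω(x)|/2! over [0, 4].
32*cosh(16)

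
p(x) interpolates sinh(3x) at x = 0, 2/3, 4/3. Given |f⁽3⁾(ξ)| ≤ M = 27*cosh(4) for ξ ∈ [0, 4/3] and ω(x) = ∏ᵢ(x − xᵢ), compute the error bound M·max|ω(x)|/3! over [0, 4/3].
8*sqrt(3)*cosh(4)/27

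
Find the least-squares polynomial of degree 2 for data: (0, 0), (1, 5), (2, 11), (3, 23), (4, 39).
2/5 + (8/5)x + (2)x²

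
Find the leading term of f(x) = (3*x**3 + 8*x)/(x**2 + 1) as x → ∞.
3*x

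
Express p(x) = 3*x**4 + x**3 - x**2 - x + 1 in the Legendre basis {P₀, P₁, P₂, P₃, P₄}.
(19/15)P₀ + (-2/5)P₁ + (22/21)P₂ + (2/5)P₃ + (24/35)P₄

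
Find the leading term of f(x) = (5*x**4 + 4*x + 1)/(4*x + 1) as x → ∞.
5*x**3/4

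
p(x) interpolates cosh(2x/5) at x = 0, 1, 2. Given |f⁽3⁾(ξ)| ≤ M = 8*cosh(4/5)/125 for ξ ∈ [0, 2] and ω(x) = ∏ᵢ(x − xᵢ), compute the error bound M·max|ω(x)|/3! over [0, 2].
8*sqrt(3)*cosh(4/5)/3375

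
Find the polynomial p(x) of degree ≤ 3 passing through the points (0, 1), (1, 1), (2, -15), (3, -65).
-3*x**3 + x**2 + 2*x + 1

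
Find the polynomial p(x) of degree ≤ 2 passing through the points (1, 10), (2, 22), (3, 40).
3*x**2 + 3*x + 4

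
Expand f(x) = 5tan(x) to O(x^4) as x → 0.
5*x + 5*x**3/3 + O(x**4)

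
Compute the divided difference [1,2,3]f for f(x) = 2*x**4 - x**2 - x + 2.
49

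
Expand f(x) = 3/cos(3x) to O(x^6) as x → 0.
3 + 27*x**2/2 + 405*x**4/8 + O(x**6)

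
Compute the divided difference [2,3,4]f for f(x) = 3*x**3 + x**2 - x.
28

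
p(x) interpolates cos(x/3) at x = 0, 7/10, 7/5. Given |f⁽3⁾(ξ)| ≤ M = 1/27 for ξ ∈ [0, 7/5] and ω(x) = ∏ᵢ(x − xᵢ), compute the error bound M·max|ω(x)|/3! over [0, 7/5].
343*sqrt(3)/729000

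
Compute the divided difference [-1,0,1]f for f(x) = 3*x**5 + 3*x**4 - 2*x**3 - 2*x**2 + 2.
1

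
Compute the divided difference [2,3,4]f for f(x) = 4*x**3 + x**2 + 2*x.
37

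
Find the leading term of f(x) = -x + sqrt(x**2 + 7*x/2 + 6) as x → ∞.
7/4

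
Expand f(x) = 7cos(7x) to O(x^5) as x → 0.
7 - 343*x**2/2 + 16807*x**4/24 + O(x**5)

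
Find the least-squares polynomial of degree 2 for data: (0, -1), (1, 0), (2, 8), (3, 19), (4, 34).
-48/35 + (3/70)x + (31/14)x²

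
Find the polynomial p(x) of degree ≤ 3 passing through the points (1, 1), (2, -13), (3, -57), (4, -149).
-3*x**3 + 3*x**2 - 2*x + 3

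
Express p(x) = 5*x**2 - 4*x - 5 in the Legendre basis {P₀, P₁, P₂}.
(-10/3)P₀ + (-4)P₁ + (10/3)P₂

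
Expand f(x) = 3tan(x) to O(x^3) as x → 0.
3*x + O(x**3)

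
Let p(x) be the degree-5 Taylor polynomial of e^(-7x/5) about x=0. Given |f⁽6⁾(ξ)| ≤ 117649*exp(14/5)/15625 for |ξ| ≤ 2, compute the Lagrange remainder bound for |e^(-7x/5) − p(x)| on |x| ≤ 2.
470596*exp(14/5)/703125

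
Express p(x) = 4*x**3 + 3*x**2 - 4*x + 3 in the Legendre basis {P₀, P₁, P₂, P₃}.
(4)P₀ + (-8/5)P₁ + (2)P₂ + (8/5)P₃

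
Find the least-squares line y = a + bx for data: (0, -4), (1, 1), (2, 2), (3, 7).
a = -18/5, b = 17/5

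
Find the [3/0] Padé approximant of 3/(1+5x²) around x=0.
3 - 15*x**2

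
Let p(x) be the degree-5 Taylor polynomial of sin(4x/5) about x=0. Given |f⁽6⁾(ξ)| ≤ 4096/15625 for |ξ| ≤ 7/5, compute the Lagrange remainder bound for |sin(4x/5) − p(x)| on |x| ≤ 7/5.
30118144/10986328125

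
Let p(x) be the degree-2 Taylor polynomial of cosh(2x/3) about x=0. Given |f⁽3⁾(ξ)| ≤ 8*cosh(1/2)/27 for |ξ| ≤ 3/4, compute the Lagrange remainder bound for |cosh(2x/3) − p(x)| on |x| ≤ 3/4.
cosh(1/2)/48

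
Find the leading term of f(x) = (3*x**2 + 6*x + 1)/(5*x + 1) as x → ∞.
3*x/5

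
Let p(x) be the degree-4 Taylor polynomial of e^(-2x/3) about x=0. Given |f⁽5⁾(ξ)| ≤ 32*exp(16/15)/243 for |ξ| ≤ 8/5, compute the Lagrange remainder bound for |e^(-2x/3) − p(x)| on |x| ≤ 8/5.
131072*exp(16/15)/11390625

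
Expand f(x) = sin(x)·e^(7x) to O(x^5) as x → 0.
x + 7*x**2 + 73*x**3/3 + 56*x**4 + O(x**5)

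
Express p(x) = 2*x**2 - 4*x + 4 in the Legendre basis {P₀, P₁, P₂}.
(14/3)P₀ + (-4)P₁ + (4/3)P₂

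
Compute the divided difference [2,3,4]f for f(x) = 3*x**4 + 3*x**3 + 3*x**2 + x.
195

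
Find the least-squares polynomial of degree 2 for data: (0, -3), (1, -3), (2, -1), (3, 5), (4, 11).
-109/35 + (-34/35)x + (8/7)x²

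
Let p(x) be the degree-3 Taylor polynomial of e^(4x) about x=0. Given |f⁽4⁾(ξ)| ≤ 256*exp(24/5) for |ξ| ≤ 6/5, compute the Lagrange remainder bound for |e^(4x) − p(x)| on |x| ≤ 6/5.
13824*exp(24/5)/625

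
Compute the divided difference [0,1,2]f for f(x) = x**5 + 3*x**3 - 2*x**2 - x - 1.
22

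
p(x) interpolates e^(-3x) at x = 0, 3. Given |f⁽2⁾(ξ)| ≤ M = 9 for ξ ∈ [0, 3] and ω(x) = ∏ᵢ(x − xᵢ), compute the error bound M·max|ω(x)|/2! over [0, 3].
81/8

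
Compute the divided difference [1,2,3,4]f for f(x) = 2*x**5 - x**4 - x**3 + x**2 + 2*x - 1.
119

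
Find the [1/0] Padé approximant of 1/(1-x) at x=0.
x + 1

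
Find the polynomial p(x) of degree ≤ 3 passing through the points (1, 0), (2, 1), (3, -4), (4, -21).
-x**3 + 3*x**2 - x - 1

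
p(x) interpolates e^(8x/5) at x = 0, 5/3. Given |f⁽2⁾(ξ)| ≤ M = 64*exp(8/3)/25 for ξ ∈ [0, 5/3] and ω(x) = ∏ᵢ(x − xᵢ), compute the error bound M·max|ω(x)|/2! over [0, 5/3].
8*exp(8/3)/9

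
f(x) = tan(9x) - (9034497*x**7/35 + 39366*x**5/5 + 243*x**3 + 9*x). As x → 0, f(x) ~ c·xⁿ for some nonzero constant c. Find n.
9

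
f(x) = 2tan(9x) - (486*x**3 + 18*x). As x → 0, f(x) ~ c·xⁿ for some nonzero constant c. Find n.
5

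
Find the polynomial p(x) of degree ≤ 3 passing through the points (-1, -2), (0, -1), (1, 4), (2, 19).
x**3 + 2*x**2 + 2*x - 1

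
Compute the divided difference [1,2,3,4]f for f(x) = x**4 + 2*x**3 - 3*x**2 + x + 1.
12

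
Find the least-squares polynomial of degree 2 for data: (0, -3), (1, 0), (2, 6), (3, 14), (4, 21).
-118/35 + (117/35)x + (5/7)x²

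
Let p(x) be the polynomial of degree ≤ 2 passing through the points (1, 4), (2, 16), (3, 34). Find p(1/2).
1/4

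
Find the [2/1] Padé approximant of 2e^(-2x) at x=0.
(4*x**2/3 - 8*x/3 + 2)/(2*x/3 + 1)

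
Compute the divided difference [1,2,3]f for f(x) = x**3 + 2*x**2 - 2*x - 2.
8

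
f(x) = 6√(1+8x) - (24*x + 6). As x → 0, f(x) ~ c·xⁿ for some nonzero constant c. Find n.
2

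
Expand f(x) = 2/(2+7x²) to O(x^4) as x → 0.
1 - 7*x**2/2 + O(x**4)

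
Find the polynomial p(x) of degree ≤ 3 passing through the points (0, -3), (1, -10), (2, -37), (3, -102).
-3*x**3 - x**2 - 3*x - 3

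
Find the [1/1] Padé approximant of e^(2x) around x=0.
(x + 1)/(1 - x)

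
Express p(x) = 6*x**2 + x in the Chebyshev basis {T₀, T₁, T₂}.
(3)T₀ + T₁ + (3)T₂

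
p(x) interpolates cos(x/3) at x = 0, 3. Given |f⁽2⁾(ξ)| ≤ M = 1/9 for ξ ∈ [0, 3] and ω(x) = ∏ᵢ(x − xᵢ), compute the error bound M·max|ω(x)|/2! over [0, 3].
1/8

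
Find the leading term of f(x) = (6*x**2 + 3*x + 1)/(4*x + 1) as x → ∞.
3*x/2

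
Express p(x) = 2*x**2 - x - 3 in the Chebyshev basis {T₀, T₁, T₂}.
(-2)T₀ - T₁ + T₂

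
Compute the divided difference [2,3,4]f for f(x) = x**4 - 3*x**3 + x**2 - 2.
29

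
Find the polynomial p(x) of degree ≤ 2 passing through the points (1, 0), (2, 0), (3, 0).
0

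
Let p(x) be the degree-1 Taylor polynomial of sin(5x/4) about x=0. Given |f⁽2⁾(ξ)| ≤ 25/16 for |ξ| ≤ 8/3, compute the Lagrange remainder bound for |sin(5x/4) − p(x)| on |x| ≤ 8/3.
50/9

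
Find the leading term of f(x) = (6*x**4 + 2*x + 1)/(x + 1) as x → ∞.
6*x**3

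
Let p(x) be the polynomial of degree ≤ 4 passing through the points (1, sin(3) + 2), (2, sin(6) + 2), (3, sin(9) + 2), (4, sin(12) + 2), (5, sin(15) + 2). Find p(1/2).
35*sin(15)/128 + 315*sin(3)/128 - 45*sin(12)/32 - 105*sin(6)/32 + 189*sin(9)/64 + 2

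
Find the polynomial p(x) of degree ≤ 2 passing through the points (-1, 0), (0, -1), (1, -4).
-x**2 - 2*x - 1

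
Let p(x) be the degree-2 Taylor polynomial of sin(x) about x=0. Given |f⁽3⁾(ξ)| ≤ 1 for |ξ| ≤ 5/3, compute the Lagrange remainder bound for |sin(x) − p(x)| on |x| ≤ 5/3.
125/162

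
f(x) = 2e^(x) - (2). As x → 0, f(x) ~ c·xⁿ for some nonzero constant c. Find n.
1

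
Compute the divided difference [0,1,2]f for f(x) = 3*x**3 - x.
9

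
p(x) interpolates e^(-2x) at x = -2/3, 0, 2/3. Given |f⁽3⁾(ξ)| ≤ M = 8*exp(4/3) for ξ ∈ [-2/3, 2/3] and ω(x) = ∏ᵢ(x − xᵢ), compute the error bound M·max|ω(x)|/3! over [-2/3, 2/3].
64*sqrt(3)*exp(4/3)/729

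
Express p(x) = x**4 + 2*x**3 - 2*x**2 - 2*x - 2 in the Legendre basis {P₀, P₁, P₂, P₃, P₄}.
(-37/15)P₀ + (-4/5)P₁ + (-16/21)P₂ + (4/5)P₃ + (8/35)P₄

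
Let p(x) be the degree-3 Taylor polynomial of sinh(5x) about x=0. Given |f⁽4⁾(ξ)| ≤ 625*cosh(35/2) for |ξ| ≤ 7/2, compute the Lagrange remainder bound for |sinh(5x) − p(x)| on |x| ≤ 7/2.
1500625*cosh(35/2)/384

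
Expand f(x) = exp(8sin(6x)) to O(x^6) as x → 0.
1 + 48*x + 1152*x**2 + 18144*x**3 + 207360*x**4 + 8960544*x**5/5 + O(x**6)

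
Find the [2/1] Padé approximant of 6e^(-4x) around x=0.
(16*x**2 - 16*x + 6)/(4*x/3 + 1)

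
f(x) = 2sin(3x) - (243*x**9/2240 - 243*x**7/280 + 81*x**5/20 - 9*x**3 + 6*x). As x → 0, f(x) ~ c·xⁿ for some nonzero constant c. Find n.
11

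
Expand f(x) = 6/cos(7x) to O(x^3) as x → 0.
6 + 147*x**2 + O(x**3)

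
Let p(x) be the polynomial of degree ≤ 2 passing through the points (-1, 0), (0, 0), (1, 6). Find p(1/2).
9/4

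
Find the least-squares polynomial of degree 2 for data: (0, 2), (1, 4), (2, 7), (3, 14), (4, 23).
76/35 + (2/35)x + (9/7)x²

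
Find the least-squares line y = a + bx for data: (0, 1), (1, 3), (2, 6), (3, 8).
a = 9/10, b = 12/5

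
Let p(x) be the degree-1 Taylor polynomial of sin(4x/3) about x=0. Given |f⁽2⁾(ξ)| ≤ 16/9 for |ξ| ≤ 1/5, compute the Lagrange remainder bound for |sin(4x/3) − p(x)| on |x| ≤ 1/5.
8/225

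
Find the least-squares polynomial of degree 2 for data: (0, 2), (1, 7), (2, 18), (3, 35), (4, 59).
73/35 + (57/35)x + (22/7)x²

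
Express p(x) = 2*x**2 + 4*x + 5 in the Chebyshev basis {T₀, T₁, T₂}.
(6)T₀ + (4)T₁ + T₂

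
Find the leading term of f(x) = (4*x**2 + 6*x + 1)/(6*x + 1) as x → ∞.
2*x/3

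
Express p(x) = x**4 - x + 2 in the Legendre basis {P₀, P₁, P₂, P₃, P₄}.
(11/5)P₀ - P₁ + (4/7)P₂ + (8/35)P₄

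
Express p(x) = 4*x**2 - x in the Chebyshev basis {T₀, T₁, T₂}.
(2)T₀ - T₁ + (2)T₂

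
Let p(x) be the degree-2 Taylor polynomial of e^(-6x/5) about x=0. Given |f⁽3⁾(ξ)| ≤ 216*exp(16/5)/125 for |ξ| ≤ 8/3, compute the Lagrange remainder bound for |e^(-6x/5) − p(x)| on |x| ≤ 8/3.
2048*exp(16/5)/375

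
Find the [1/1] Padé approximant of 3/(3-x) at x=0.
1/(1 - x/3)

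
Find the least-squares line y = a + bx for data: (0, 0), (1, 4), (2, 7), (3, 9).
a = 1/2, b = 3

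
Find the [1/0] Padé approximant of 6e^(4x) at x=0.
24*x + 6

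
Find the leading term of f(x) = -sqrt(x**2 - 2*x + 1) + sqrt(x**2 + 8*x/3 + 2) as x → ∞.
7/3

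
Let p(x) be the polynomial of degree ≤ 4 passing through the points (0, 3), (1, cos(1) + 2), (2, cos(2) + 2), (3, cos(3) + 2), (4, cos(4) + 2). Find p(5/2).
15*cos(3)/32 + 45*cos(2)/64 - 5*cos(1)/32 - 5*cos(4)/128 + 259/128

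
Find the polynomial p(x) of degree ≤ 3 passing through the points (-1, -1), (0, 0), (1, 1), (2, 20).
3*x**3 - 2*x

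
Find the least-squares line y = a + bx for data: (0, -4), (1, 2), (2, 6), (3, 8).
a = -3, b = 4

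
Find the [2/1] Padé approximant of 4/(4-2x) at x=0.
1/(1 - x/2)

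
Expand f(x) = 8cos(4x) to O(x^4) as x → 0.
8 - 64*x**2 + O(x**4)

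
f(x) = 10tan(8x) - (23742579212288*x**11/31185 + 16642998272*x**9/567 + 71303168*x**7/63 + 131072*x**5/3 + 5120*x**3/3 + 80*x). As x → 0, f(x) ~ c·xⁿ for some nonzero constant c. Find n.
13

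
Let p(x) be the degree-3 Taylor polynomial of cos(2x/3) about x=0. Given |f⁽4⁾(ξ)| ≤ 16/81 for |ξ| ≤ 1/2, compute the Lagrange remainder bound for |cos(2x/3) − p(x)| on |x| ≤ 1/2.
1/1944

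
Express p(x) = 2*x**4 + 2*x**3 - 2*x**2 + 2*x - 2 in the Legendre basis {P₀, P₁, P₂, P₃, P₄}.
(-34/15)P₀ + (16/5)P₁ + (-4/21)P₂ + (4/5)P₃ + (16/35)P₄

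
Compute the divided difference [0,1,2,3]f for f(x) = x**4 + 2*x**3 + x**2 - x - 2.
8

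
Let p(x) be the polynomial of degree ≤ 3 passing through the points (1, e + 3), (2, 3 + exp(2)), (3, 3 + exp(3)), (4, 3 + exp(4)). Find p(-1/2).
-35*exp(4)/16 - 189*exp(2)/16 + 3 + 105*e/16 + 135*exp(3)/16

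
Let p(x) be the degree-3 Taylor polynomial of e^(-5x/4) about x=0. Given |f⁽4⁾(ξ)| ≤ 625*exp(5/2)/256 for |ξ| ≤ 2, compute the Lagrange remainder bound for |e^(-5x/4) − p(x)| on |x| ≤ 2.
625*exp(5/2)/384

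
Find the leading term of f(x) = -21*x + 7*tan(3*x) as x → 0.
63*x**3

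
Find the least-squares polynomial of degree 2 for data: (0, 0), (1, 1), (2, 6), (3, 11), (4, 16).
-16/35 + (67/35)x + (4/7)x²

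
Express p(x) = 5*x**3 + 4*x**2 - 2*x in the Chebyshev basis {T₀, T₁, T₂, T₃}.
(2)T₀ + (7/4)T₁ + (2)T₂ + (5/4)T₃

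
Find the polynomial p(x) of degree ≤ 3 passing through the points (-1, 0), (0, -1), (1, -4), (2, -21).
-2*x**3 - x**2 - 1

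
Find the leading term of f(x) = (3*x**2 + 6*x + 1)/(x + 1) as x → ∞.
3*x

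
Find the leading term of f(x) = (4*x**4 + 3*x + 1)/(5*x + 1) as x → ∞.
4*x**3/5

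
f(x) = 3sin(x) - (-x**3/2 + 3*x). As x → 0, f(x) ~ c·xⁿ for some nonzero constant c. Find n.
5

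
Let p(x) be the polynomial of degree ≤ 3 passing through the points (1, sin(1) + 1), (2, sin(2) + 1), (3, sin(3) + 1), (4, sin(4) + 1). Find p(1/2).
-35*sin(2)/16 + 21*sin(3)/16 - 5*sin(4)/16 + 1 + 35*sin(1)/16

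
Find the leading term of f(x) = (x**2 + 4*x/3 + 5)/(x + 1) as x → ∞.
x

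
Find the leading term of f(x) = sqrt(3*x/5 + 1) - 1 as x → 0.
3*x/10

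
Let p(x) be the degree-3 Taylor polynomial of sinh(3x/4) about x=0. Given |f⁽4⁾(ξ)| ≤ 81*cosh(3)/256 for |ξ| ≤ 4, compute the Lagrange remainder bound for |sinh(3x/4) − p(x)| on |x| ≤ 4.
27*cosh(3)/8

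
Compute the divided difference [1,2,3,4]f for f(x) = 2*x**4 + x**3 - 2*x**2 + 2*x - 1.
21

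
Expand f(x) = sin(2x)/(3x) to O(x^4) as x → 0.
2/3 - 4*x**2/9 + O(x**4)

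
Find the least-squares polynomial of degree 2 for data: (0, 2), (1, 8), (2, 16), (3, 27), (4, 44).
83/35 + (221/70)x + (25/14)x²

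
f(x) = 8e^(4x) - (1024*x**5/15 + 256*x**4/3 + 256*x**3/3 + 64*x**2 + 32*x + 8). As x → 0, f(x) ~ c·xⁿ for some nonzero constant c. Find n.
6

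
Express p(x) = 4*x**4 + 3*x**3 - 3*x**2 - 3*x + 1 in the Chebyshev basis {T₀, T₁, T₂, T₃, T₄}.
T₀ + (-3/4)T₁ + (1/2)T₂ + (3/4)T₃ + (1/2)T₄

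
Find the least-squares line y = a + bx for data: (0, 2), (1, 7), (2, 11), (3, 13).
a = 27/10, b = 37/10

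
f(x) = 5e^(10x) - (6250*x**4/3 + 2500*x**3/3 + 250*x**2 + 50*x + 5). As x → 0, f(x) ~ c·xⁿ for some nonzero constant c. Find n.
5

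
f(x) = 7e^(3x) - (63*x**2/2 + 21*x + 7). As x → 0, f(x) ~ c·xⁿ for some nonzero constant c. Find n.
3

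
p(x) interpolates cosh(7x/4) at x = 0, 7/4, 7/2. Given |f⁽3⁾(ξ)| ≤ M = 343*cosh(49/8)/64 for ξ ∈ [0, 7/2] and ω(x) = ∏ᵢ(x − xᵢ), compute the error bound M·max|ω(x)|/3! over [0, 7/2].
117649*sqrt(3)*cosh(49/8)/110592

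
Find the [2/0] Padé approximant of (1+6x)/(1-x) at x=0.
7*x**2 + 7*x + 1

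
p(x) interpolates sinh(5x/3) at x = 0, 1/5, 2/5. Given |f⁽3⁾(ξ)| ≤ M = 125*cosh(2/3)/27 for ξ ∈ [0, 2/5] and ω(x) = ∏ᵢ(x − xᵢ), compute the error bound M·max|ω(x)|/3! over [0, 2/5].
sqrt(3)*cosh(2/3)/729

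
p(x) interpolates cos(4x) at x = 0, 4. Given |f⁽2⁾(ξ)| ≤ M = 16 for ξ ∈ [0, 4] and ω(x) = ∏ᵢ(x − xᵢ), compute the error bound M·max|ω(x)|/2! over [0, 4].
32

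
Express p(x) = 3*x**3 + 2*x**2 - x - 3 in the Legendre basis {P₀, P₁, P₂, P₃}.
(-7/3)P₀ + (4/5)P₁ + (4/3)P₂ + (6/5)P₃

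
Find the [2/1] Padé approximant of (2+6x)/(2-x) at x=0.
(3*x + 1)/(1 - x/2)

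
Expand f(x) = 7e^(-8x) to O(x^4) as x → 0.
7 - 56*x + 224*x**2 - 1792*x**3/3 + O(x**4)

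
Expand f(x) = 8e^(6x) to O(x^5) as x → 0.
8 + 48*x + 144*x**2 + 288*x**3 + 432*x**4 + O(x**5)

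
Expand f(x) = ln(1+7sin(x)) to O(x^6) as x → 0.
7*x - 49*x**2/2 + 679*x**3/6 - 7105*x**4/12 + 79303*x**5/24 + O(x**6)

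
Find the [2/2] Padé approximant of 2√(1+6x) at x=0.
(45*x**2/2 + 15*x + 2)/(9*x**2/4 + 9*x/2 + 1)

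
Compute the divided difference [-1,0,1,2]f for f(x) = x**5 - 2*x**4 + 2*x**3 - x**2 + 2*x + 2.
3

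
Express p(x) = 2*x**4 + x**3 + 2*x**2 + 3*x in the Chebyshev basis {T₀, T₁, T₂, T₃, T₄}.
(7/4)T₀ + (15/4)T₁ + (2)T₂ + (1/4)T₃ + (1/4)T₄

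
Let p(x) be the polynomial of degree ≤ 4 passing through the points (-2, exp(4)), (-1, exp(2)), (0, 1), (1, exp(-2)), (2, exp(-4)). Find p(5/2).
(-420*exp(2) + 315 + (-180*exp(2) + 378 + 35*exp(4))*exp(4))*exp(-4)/128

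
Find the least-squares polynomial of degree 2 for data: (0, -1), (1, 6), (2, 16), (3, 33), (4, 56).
-22/35 + (207/70)x + (39/14)x²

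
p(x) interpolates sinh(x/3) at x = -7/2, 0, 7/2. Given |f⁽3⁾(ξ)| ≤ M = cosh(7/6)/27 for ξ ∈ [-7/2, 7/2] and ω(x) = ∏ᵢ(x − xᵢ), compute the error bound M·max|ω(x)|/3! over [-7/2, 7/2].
343*sqrt(3)*cosh(7/6)/5832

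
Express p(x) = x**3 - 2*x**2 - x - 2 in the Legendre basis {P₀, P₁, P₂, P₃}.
(-8/3)P₀ + (-2/5)P₁ + (-4/3)P₂ + (2/5)P₃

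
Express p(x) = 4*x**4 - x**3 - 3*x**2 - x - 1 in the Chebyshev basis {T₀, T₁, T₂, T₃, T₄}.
-T₀ + (-7/4)T₁ + (1/2)T₂ + (-1/4)T₃ + (1/2)T₄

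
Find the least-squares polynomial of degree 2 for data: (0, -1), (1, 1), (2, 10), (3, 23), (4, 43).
-38/35 + (-3/7)x + (20/7)x²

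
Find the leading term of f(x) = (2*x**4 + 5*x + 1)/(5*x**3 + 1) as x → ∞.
2*x/5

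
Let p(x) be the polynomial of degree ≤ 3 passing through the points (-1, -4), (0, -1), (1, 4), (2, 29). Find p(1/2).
1/8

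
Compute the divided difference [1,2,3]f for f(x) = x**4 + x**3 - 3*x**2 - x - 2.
28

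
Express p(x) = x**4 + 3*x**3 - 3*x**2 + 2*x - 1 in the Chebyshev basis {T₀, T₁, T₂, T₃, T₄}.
(-17/8)T₀ + (17/4)T₁ - T₂ + (3/4)T₃ + (1/8)T₄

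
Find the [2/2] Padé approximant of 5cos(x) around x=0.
(5 - 25*x**2/12)/(x**2/12 + 1)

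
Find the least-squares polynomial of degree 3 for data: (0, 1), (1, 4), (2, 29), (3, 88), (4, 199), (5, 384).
40/63 + (53/54)x + (37/63)x² + (157/54)x³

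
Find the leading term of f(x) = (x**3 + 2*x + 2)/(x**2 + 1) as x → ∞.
x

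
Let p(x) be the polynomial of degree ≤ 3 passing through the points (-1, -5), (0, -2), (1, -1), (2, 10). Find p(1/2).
-2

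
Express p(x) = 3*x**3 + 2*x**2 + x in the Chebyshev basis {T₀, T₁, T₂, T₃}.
T₀ + (13/4)T₁ + T₂ + (3/4)T₃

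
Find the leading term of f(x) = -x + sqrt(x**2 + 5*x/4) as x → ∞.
5/8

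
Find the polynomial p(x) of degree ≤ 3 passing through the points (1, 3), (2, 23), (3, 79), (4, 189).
3*x**3 - x + 1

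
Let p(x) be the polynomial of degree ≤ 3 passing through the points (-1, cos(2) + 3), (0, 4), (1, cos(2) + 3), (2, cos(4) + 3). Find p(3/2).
cos(2) + 5*cos(4)/16 + 43/16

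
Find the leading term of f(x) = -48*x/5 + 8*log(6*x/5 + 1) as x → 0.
-144*x**2/25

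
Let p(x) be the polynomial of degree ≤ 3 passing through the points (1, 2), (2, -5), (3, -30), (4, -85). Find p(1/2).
5/2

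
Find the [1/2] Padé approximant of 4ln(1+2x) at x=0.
8*x/(-x**2/3 + x + 1)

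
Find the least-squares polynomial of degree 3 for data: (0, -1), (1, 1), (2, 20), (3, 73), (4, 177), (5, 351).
-67/63 + (-65/378)x + (-65/126)x² + (79/27)x³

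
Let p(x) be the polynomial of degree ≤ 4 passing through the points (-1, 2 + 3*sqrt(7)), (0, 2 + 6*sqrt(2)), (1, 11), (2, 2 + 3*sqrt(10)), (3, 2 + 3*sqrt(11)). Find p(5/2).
-187/64 - 15*sqrt(7)/128 + 21*sqrt(2)/16 + 105*sqrt(11)/128 + 105*sqrt(10)/32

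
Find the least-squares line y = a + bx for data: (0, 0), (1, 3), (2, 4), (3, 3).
a = 1, b = 1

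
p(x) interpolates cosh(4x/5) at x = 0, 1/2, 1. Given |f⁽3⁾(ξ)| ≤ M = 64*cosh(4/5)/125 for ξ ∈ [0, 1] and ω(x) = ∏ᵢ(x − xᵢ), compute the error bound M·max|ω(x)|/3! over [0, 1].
8*sqrt(3)*cosh(4/5)/3375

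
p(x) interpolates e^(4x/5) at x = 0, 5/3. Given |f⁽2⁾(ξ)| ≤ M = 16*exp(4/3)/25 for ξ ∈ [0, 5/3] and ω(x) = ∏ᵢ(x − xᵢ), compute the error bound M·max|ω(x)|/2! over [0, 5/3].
2*exp(4/3)/9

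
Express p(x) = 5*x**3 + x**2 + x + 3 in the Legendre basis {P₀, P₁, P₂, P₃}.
(10/3)P₀ + (4)P₁ + (2/3)P₂ + (2)P₃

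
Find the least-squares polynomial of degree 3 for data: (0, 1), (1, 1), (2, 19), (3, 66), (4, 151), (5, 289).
8/9 + (-1727/378)x + (194/63)x² + (101/54)x³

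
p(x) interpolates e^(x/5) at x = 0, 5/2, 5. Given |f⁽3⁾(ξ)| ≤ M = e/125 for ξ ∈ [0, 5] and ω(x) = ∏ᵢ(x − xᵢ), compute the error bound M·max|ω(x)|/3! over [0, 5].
sqrt(3)*e/216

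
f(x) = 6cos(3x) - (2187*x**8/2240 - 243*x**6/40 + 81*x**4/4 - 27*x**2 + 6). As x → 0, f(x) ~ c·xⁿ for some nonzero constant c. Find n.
10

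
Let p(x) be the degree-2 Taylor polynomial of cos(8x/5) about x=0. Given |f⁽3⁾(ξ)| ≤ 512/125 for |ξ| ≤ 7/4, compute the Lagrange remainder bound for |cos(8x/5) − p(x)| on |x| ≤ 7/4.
1372/375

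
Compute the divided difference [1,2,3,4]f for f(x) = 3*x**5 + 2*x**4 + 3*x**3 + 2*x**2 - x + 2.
218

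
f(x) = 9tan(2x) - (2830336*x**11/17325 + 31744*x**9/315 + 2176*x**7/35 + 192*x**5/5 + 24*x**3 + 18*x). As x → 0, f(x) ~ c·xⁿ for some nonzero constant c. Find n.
13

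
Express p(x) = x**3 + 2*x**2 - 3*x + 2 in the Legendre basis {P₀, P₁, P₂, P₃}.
(8/3)P₀ + (-12/5)P₁ + (4/3)P₂ + (2/5)P₃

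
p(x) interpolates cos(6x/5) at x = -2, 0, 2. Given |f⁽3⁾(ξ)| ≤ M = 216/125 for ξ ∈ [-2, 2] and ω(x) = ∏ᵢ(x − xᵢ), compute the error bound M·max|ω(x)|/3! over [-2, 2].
64*sqrt(3)/125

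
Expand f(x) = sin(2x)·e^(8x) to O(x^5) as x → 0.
2*x + 16*x**2 + 188*x**3/3 + 160*x**4 + O(x**5)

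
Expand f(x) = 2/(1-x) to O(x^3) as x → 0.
2 + 2*x + 2*x**2 + O(x**3)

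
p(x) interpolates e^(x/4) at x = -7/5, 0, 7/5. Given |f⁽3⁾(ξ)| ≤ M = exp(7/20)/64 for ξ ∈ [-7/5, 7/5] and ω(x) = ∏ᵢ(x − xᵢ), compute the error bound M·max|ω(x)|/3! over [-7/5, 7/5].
343*sqrt(3)*exp(7/20)/216000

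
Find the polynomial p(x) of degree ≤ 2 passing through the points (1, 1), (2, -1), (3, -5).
-x**2 + x + 1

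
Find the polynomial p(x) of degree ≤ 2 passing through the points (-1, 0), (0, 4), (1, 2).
-3*x**2 + x + 4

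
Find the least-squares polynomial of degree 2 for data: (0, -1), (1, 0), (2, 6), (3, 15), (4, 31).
-31/35 + (-107/70)x + (33/14)x²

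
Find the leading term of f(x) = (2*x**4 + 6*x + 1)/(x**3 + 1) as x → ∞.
2*x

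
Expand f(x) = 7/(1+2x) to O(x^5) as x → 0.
7 - 14*x + 28*x**2 - 56*x**3 + 112*x**4 + O(x**5)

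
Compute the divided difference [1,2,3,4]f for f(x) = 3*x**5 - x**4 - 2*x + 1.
185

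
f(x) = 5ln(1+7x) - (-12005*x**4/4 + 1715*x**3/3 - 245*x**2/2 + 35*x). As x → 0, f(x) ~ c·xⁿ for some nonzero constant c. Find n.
5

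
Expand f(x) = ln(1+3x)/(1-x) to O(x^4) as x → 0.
3*x - 3*x**2/2 + 15*x**3/2 + O(x**4)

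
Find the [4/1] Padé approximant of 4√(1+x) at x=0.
(3*x**4/160 - x**3/10 + 9*x**2/10 + 24*x/5 + 4)/(7*x/10 + 1)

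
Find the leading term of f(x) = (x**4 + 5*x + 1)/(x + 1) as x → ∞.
x**3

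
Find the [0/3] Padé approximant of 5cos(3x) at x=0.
5/(9*x**2/2 + 1)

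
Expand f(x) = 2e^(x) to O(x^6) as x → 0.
2 + 2*x + x**2 + x**3/3 + x**4/12 + x**5/60 + O(x**6)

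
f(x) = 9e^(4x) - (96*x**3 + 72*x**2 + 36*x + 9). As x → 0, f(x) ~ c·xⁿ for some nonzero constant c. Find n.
4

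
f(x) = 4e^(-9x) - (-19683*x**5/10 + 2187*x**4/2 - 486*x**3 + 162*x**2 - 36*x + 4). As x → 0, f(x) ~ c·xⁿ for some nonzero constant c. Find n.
6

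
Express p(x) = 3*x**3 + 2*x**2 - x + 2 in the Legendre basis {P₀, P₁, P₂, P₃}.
(8/3)P₀ + (4/5)P₁ + (4/3)P₂ + (6/5)P₃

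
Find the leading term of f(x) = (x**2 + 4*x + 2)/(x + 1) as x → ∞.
x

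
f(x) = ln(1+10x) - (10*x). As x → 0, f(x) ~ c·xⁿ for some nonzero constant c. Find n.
2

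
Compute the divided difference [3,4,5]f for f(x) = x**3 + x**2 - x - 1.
13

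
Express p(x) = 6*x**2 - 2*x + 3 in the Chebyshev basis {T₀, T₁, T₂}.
(6)T₀ + (-2)T₁ + (3)T₂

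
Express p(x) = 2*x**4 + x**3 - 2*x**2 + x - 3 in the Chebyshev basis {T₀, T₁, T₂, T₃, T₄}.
(-13/4)T₀ + (7/4)T₁ + (1/4)T₃ + (1/4)T₄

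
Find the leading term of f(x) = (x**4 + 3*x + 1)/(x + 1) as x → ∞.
x**3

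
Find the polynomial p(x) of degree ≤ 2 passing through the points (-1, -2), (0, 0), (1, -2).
-2*x**2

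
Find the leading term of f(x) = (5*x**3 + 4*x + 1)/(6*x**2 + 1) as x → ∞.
5*x/6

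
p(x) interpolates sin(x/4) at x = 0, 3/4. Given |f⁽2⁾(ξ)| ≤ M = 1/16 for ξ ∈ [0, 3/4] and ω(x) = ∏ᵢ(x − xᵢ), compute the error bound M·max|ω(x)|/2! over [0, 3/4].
9/2048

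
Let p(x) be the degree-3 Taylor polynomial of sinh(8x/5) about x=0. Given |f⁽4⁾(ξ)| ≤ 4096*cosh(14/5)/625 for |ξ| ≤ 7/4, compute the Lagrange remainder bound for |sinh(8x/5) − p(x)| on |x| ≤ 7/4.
4802*cosh(14/5)/1875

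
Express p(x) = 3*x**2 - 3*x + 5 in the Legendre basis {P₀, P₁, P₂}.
(6)P₀ + (-3)P₁ + (2)P₂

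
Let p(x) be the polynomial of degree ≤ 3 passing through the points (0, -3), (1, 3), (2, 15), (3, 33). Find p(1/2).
-3/4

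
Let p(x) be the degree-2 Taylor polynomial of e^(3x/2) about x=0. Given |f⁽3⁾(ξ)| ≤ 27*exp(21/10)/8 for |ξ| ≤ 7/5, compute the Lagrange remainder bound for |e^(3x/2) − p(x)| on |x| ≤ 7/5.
3087*exp(21/10)/2000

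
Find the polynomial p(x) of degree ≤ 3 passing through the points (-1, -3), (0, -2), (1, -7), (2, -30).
-2*x**3 - 3*x**2 - 2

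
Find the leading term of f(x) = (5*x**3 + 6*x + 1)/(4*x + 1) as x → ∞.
5*x**2/4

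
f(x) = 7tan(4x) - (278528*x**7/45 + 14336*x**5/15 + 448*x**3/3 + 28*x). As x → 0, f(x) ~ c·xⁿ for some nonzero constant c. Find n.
9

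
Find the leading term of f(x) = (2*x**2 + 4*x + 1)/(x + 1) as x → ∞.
2*x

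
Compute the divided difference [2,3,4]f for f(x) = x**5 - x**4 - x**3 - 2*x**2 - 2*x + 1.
219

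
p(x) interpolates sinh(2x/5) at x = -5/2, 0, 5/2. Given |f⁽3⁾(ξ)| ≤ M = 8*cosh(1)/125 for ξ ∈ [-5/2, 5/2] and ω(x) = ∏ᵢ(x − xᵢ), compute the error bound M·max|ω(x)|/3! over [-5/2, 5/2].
sqrt(3)*cosh(1)/27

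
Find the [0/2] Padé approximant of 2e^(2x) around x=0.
2/(2*x**2 - 2*x + 1)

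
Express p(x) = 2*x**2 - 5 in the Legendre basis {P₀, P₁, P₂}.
(-13/3)P₀ + (4/3)P₂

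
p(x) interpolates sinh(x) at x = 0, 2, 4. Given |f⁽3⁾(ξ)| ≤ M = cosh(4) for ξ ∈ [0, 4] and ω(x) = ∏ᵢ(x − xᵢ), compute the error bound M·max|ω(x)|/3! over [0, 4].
8*sqrt(3)*cosh(4)/27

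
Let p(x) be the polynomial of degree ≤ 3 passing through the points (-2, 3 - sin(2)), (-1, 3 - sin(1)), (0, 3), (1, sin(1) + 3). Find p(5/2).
-15*sin(1)/8 + 35*sin(2)/16 + 3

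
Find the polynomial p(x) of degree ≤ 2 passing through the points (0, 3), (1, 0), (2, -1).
x**2 - 4*x + 3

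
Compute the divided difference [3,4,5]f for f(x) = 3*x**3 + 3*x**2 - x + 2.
39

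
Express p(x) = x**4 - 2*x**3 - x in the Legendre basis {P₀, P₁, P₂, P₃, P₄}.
(1/5)P₀ + (-11/5)P₁ + (4/7)P₂ + (-4/5)P₃ + (8/35)P₄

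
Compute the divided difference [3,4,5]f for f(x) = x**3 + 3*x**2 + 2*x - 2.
15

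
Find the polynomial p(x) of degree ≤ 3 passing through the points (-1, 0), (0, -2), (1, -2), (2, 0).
x**2 - x - 2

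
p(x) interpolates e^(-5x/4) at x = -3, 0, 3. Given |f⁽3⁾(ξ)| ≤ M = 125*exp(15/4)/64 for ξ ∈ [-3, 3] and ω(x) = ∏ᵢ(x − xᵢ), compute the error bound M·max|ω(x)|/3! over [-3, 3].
125*sqrt(3)*exp(15/4)/64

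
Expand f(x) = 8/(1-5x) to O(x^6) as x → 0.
8 + 40*x + 200*x**2 + 1000*x**3 + 5000*x**4 + 25000*x**5 + O(x**6)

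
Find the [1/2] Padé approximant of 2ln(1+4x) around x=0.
8*x/(-4*x**2/3 + 2*x + 1)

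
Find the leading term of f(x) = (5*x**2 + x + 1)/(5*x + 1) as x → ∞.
x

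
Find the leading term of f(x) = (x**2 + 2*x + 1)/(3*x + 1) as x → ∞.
x/3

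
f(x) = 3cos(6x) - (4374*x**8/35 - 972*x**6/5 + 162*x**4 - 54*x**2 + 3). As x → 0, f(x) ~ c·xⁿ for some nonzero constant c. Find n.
10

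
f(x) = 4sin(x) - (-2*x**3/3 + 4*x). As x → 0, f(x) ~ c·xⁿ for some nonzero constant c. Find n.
5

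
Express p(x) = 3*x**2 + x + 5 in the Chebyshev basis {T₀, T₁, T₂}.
(13/2)T₀ + T₁ + (3/2)T₂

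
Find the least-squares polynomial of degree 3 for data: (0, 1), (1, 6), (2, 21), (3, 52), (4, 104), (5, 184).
41/42 + (517/252)x + (43/21)x² + (35/36)x³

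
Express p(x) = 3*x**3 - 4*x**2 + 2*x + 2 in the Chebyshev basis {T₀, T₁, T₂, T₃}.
(17/4)T₁ + (-2)T₂ + (3/4)T₃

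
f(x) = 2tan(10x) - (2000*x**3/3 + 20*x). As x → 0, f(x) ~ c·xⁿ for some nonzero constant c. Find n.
5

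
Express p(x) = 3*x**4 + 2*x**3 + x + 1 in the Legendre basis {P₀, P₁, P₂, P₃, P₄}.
(8/5)P₀ + (11/5)P₁ + (12/7)P₂ + (4/5)P₃ + (24/35)P₄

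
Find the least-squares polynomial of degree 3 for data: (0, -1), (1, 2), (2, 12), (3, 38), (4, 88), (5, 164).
-97/126 + (-71/756)x + (10/9)x² + (119/108)x³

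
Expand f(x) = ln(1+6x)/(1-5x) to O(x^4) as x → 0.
6*x + 12*x**2 + 132*x**3 + O(x**4)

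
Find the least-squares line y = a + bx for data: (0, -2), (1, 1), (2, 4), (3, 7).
a = -2, b = 3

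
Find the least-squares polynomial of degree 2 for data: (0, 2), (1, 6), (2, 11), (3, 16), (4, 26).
81/35 + (83/35)x + (6/7)x²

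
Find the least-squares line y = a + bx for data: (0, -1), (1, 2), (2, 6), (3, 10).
a = -13/10, b = 37/10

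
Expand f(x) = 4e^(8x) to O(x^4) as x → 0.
4 + 32*x + 128*x**2 + 1024*x**3/3 + O(x**4)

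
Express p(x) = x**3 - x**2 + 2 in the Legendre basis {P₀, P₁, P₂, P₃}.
(5/3)P₀ + (3/5)P₁ + (-2/3)P₂ + (2/5)P₃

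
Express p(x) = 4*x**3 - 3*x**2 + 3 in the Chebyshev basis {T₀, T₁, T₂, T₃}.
(3/2)T₀ + (3)T₁ + (-3/2)T₂ + T₃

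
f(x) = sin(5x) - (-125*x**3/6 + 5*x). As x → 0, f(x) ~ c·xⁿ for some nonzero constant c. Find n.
5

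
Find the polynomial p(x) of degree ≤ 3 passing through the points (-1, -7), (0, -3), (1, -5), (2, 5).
3*x**3 - 3*x**2 - 2*x - 3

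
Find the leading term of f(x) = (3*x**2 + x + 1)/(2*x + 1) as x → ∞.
3*x/2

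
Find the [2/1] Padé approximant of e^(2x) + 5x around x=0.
(-8*x**2/3 + 19*x/3 + 1)/(1 - 2*x/3)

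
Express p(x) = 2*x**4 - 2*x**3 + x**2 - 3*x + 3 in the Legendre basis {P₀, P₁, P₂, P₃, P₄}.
(56/15)P₀ + (-21/5)P₁ + (38/21)P₂ + (-4/5)P₃ + (16/35)P₄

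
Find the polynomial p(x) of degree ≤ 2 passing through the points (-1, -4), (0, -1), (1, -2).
-2*x**2 + x - 1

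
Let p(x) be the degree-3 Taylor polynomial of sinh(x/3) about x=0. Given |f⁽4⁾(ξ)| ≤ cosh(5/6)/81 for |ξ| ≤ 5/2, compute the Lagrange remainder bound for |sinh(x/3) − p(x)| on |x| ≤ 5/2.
625*cosh(5/6)/31104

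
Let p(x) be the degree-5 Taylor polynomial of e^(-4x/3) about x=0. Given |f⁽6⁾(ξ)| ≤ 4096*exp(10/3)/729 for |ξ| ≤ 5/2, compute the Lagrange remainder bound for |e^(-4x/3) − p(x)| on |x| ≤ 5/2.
12500*exp(10/3)/6561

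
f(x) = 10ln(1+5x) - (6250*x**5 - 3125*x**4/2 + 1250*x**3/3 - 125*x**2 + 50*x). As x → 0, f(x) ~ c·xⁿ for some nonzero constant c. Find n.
6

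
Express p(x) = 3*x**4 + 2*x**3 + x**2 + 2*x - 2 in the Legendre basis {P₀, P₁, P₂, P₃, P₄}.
(-16/15)P₀ + (16/5)P₁ + (50/21)P₂ + (4/5)P₃ + (24/35)P₄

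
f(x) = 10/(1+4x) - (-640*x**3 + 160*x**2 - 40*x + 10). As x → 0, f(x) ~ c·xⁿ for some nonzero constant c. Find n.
4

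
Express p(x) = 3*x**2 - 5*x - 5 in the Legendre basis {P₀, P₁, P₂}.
(-4)P₀ + (-5)P₁ + (2)P₂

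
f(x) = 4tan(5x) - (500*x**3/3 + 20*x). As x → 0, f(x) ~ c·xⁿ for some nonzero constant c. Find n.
5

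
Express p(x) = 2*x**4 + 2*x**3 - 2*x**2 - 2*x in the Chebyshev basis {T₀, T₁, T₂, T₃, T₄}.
(-1/4)T₀ + (-1/2)T₁ + (1/2)T₃ + (1/4)T₄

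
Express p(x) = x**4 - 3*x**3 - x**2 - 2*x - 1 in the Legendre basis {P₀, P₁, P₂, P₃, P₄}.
(-17/15)P₀ + (-19/5)P₁ + (-2/21)P₂ + (-6/5)P₃ + (8/35)P₄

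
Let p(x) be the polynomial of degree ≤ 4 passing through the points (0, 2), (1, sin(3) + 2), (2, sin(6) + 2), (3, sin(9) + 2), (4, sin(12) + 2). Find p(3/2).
45*sin(6)/64 - 5*sin(9)/32 + 3*sin(12)/128 + 15*sin(3)/32 + 2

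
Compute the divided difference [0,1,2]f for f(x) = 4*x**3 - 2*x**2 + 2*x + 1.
10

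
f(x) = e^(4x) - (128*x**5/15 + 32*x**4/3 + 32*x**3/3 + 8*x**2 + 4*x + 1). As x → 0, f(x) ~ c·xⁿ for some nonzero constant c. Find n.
6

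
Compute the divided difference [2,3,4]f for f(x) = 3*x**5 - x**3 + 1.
846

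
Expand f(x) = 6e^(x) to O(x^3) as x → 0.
6 + 6*x + 3*x**2 + O(x**3)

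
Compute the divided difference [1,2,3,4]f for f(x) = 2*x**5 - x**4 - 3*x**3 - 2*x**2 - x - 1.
117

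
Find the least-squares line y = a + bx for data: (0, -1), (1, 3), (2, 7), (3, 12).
a = -6/5, b = 43/10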